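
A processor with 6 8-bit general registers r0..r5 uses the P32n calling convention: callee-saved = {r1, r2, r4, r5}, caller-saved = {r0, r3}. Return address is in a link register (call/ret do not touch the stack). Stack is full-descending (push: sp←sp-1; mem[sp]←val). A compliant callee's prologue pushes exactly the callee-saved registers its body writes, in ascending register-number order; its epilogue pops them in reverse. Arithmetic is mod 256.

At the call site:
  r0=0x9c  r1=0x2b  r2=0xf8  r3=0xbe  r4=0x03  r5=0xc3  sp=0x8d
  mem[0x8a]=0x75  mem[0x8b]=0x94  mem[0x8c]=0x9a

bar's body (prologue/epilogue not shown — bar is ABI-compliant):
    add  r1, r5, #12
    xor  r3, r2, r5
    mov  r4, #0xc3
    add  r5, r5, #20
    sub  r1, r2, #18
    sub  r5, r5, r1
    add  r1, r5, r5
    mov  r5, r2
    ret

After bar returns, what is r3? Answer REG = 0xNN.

REG = 0x3b

prologue: push r1 → mem[0x8c]=0x2b, sp=0x8c
prologue: push r4 → mem[0x8b]=0x03, sp=0x8b
prologue: push r5 → mem[0x8a]=0xc3, sp=0x8a
body[0] add  r1, r5, #12 → r1=0xcf
body[1] xor  r3, r2, r5 → r3=0x3b
body[2] mov  r4, #0xc3 → r4=0xc3
body[3] add  r5, r5, #20 → r5=0xd7
body[4] sub  r1, r2, #18 → r1=0xe6
body[5] sub  r5, r5, r1 → r5=0xf1
body[6] add  r1, r5, r5 → r1=0xe2
body[7] mov  r5, r2 → r5=0xf8
epilogue: pop r5=0xc3, sp=0x8b
epilogue: pop r4=0x03, sp=0x8c
epilogue: pop r1=0x2b, sp=0x8d
r3 is caller-saved → body value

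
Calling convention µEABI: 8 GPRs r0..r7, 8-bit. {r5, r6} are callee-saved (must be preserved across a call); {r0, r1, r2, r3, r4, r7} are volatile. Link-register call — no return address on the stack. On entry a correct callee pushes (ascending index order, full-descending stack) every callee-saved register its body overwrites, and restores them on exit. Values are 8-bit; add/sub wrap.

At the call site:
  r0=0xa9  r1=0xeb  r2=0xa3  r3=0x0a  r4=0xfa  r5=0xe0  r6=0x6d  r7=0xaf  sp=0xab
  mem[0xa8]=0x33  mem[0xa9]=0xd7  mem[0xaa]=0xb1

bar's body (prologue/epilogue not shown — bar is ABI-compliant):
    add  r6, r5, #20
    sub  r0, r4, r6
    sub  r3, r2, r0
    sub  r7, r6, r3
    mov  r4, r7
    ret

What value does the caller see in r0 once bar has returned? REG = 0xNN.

prologue: push r6 -> mem[0xaa]=0x6d, sp=0xaa
body[0] add  r6, r5, #20 -> r6=0xf4
body[1] sub  r0, r4, r6 -> r0=0x06
body[2] sub  r3, r2, r0 -> r3=0x9d
body[3] sub  r7, r6, r3 -> r7=0x57
body[4] mov  r4, r7 -> r4=0x57
epilogue: pop r6=0x6d, sp=0xab
r0 is caller-saved -> body value

REG = 0x06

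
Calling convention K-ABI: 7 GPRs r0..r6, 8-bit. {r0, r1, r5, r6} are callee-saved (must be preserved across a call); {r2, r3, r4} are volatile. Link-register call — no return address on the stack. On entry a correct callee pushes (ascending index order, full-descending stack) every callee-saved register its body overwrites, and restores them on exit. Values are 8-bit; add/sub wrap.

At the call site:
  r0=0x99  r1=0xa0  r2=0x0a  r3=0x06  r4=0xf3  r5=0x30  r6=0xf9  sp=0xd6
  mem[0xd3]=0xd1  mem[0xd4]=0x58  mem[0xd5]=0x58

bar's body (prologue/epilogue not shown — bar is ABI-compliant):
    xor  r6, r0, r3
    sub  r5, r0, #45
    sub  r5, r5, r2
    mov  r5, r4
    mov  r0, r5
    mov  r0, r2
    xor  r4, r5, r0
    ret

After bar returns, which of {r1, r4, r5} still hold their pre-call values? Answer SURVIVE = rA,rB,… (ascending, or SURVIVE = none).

SURVIVE = r1,r5

prologue: push r0 → mem[0xd5]=0x99, sp=0xd5
prologue: push r5 → mem[0xd4]=0x30, sp=0xd4
prologue: push r6 → mem[0xd3]=0xf9, sp=0xd3
body[0] xor  r6, r0, r3 → r6=0x9f
body[1] sub  r5, r0, #45 → r5=0x6c
body[2] sub  r5, r5, r2 → r5=0x62
body[3] mov  r5, r4 → r5=0xf3
body[4] mov  r0, r5 → r0=0xf3
body[5] mov  r0, r2 → r0=0x0a
body[6] xor  r4, r5, r0 → r4=0xf9
epilogue: pop r6=0xf9, sp=0xd4
epilogue: pop r5=0x30, sp=0xd5
epilogue: pop r0=0x99, sp=0xd6
r1: callee-saved, written=False
r4: caller-saved, written=True
r5: callee-saved, written=True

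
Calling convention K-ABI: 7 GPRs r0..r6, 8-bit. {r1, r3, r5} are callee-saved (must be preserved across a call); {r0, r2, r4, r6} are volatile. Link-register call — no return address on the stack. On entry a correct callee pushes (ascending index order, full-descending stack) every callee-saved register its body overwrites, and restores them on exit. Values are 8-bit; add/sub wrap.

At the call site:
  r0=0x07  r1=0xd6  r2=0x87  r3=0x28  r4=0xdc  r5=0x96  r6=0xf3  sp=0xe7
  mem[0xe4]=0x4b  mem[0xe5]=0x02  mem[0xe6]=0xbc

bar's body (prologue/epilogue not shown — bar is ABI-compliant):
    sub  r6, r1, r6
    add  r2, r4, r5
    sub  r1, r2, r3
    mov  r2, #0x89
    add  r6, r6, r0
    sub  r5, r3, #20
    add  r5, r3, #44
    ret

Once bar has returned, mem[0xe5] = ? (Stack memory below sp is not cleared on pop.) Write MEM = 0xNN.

prologue: push r1 -> mem[0xe6]=0xd6, sp=0xe6
prologue: push r5 -> mem[0xe5]=0x96, sp=0xe5
body[0] sub  r6, r1, r6 -> r6=0xe3
body[1] add  r2, r4, r5 -> r2=0x72
body[2] sub  r1, r2, r3 -> r1=0x4a
body[3] mov  r2, #0x89 -> r2=0x89
body[4] add  r6, r6, r0 -> r6=0xea
body[5] sub  r5, r3, #20 -> r5=0x14
body[6] add  r5, r3, #44 -> r5=0x54
epilogue: pop r5=0x96, sp=0xe6
epilogue: pop r1=0xd6, sp=0xe7
prologue pushed ['r1', 'r5'] at ['0xe6', '0xe5']

MEM = 0x96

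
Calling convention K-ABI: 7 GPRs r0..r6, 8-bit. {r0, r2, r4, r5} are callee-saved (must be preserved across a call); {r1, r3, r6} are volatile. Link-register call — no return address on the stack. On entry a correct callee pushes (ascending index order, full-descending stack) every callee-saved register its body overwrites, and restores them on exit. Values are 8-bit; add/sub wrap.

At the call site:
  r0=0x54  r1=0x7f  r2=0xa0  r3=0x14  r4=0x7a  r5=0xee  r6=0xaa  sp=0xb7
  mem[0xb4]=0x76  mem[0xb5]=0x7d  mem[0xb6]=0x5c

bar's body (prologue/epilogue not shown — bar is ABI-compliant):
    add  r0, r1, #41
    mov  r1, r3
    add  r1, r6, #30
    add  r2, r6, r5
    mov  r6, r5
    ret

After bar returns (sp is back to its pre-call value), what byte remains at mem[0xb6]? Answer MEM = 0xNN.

prologue: push r0 -> mem[0xb6]=0x54, sp=0xb6
prologue: push r2 -> mem[0xb5]=0xa0, sp=0xb5
body[0] add  r0, r1, #41 -> r0=0xa8
body[1] mov  r1, r3 -> r1=0x14
body[2] add  r1, r6, #30 -> r1=0xc8
body[3] add  r2, r6, r5 -> r2=0x98
body[4] mov  r6, r5 -> r6=0xee
epilogue: pop r2=0xa0, sp=0xb6
epilogue: pop r0=0x54, sp=0xb7
prologue pushed ['r0', 'r2'] at ['0xb6', '0xb5']

MEM = 0x54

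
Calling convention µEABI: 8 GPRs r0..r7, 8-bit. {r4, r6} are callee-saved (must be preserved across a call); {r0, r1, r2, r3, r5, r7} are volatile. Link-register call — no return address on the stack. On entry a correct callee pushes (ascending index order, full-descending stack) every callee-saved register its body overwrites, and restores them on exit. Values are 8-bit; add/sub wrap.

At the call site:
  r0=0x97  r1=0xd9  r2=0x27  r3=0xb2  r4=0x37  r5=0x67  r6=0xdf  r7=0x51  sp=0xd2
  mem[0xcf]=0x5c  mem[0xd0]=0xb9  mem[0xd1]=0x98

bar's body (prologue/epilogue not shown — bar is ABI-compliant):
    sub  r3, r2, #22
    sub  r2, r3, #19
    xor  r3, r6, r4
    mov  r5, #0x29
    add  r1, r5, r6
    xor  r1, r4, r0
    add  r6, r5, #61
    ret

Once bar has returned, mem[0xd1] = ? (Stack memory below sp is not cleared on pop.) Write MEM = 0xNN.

prologue: push r6 → mem[0xd1]=0xdf, sp=0xd1
body[0] sub  r3, r2, #22 → r3=0x11
body[1] sub  r2, r3, #19 → r2=0xfe
body[2] xor  r3, r6, r4 → r3=0xe8
body[3] mov  r5, #0x29 → r5=0x29
body[4] add  r1, r5, r6 → r1=0x08
body[5] xor  r1, r4, r0 → r1=0xa0
body[6] add  r6, r5, #61 → r6=0x66
epilogue: pop r6=0xdf, sp=0xd2
prologue pushed ['r6'] at ['0xd1']

MEM = 0xdf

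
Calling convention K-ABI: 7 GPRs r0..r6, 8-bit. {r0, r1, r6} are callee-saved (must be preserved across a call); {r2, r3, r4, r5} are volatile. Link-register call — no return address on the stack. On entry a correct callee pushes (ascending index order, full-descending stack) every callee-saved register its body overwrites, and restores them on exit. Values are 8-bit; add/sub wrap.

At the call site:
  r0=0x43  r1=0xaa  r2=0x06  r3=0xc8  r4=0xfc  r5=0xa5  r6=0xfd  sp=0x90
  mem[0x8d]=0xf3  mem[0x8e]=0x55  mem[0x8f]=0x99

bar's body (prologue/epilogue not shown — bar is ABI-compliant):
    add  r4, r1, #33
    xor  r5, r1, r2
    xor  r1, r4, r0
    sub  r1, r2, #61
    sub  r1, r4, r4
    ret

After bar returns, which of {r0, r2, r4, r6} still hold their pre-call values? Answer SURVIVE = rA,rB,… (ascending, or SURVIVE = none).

SURVIVE = r0,r2,r6

prologue: push r1 -> mem[0x8f]=0xaa, sp=0x8f
body[0] add  r4, r1, #33 -> r4=0xcb
body[1] xor  r5, r1, r2 -> r5=0xac
body[2] xor  r1, r4, r0 -> r1=0x88
body[3] sub  r1, r2, #61 -> r1=0xc9
body[4] sub  r1, r4, r4 -> r1=0x00
epilogue: pop r1=0xaa, sp=0x90
r0: callee-saved, written=False
r2: caller-saved, written=False
r4: caller-saved, written=True
r6: callee-saved, written=False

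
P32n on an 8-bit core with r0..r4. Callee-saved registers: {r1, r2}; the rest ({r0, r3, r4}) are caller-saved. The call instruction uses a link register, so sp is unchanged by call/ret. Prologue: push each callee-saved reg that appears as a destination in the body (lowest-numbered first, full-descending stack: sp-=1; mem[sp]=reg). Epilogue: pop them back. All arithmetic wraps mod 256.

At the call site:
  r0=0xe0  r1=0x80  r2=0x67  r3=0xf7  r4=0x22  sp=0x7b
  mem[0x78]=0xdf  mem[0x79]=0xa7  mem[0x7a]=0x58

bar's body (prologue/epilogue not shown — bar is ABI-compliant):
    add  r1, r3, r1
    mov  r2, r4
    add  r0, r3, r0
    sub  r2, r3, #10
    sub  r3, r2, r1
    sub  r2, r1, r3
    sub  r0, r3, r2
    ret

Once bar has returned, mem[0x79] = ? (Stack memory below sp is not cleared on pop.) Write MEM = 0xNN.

MEM = 0x67

prologue: push r1 → mem[0x7a]=0x80, sp=0x7a
prologue: push r2 → mem[0x79]=0x67, sp=0x79
body[0] add  r1, r3, r1 → r1=0x77
body[1] mov  r2, r4 → r2=0x22
body[2] add  r0, r3, r0 → r0=0xd7
body[3] sub  r2, r3, #10 → r2=0xed
body[4] sub  r3, r2, r1 → r3=0x76
body[5] sub  r2, r1, r3 → r2=0x01
body[6] sub  r0, r3, r2 → r0=0x75
epilogue: pop r2=0x67, sp=0x7a
epilogue: pop r1=0x80, sp=0x7b
prologue pushed ['r1', 'r2'] at ['0x7a', '0x79']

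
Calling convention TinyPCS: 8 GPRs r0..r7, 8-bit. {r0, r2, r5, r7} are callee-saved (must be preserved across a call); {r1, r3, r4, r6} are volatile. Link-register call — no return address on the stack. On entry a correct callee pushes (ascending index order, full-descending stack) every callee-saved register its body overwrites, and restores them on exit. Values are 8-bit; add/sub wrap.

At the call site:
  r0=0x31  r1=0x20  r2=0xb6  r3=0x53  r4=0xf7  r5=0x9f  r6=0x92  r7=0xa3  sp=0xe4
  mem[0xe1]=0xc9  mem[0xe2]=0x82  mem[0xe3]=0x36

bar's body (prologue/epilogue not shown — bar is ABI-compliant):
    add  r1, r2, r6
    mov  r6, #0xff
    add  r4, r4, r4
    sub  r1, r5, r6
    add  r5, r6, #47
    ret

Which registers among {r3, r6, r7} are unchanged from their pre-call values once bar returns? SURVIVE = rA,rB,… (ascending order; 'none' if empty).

SURVIVE = r3,r7

prologue: push r5 → mem[0xe3]=0x9f, sp=0xe3
body[0] add  r1, r2, r6 → r1=0x48
body[1] mov  r6, #0xff → r6=0xff
body[2] add  r4, r4, r4 → r4=0xee
body[3] sub  r1, r5, r6 → r1=0xa0
body[4] add  r5, r6, #47 → r5=0x2e
epilogue: pop r5=0x9f, sp=0xe4
r3: caller-saved, written=False
r6: caller-saved, written=True
r7: callee-saved, written=False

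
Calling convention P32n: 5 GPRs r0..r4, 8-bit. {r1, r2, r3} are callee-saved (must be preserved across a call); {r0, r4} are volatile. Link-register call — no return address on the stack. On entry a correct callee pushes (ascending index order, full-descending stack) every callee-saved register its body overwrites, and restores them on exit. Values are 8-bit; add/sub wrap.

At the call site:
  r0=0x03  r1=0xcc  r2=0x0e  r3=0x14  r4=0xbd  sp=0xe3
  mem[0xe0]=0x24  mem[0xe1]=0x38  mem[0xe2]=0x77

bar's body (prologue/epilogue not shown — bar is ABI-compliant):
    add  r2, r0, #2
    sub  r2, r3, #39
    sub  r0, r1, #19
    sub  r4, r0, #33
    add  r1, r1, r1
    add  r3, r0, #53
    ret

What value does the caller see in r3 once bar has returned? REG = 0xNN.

REG = 0x14

prologue: push r1 → mem[0xe2]=0xcc, sp=0xe2
prologue: push r2 → mem[0xe1]=0x0e, sp=0xe1
prologue: push r3 → mem[0xe0]=0x14, sp=0xe0
body[0] add  r2, r0, #2 → r2=0x05
body[1] sub  r2, r3, #39 → r2=0xed
body[2] sub  r0, r1, #19 → r0=0xb9
body[3] sub  r4, r0, #33 → r4=0x98
body[4] add  r1, r1, r1 → r1=0x98
body[5] add  r3, r0, #53 → r3=0xee
epilogue: pop r3=0x14, sp=0xe1
epilogue: pop r2=0x0e, sp=0xe2
epilogue: pop r1=0xcc, sp=0xe3
r3 is callee-saved → restored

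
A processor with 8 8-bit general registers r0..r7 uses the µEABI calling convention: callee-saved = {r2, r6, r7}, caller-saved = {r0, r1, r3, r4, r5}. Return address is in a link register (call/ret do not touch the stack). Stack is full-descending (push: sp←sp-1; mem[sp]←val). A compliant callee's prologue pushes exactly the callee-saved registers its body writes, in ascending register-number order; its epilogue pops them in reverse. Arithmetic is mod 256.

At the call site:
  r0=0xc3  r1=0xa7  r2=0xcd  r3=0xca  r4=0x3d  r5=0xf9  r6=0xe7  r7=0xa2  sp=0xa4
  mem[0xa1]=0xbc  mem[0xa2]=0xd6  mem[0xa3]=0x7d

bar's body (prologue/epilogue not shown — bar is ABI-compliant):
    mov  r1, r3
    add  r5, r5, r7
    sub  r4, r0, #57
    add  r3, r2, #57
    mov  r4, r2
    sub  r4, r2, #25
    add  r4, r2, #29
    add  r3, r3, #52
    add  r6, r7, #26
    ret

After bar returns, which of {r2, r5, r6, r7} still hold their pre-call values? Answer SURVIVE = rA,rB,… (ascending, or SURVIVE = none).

prologue: push r6 -> mem[0xa3]=0xe7, sp=0xa3
body[0] mov  r1, r3 -> r1=0xca
body[1] add  r5, r5, r7 -> r5=0x9b
body[2] sub  r4, r0, #57 -> r4=0x8a
body[3] add  r3, r2, #57 -> r3=0x06
body[4] mov  r4, r2 -> r4=0xcd
body[5] sub  r4, r2, #25 -> r4=0xb4
body[6] add  r4, r2, #29 -> r4=0xea
body[7] add  r3, r3, #52 -> r3=0x3a
body[8] add  r6, r7, #26 -> r6=0xbc
epilogue: pop r6=0xe7, sp=0xa4
r2: callee-saved, written=False
r5: caller-saved, written=True
r6: callee-saved, written=True
r7: callee-saved, written=False

SURVIVE = r2,r6,r7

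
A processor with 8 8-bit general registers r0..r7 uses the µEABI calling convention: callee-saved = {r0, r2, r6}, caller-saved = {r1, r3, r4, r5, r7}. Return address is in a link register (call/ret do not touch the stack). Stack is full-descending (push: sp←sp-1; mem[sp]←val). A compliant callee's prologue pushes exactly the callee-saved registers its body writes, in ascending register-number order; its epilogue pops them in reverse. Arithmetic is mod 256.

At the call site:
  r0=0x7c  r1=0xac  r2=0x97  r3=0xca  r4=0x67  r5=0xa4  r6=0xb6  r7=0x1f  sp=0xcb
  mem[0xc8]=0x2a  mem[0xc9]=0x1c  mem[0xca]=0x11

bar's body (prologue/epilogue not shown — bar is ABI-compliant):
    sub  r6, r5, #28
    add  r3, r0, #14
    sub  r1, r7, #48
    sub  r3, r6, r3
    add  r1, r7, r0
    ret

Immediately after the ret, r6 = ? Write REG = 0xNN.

prologue: push r6 -> mem[0xca]=0xb6, sp=0xca
body[0] sub  r6, r5, #28 -> r6=0x88
body[1] add  r3, r0, #14 -> r3=0x8a
body[2] sub  r1, r7, #48 -> r1=0xef
body[3] sub  r3, r6, r3 -> r3=0xfe
body[4] add  r1, r7, r0 -> r1=0x9b
epilogue: pop r6=0xb6, sp=0xcb
r6 is callee-saved -> restored

REG = 0xb6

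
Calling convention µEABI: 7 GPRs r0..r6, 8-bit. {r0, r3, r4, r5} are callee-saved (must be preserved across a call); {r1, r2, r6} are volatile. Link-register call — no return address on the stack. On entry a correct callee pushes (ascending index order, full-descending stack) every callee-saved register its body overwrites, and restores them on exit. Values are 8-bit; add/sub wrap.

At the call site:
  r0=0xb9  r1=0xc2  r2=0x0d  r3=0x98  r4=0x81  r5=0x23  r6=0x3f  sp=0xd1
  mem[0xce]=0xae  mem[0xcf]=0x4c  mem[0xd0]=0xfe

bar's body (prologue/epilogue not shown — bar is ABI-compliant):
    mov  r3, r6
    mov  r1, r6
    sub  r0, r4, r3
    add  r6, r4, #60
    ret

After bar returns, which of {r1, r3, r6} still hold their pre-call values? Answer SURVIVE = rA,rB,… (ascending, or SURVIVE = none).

SURVIVE = r3

prologue: push r0 -> mem[0xd0]=0xb9, sp=0xd0
prologue: push r3 -> mem[0xcf]=0x98, sp=0xcf
body[0] mov  r3, r6 -> r3=0x3f
body[1] mov  r1, r6 -> r1=0x3f
body[2] sub  r0, r4, r3 -> r0=0x42
body[3] add  r6, r4, #60 -> r6=0xbd
epilogue: pop r3=0x98, sp=0xd0
epilogue: pop r0=0xb9, sp=0xd1
r1: caller-saved, written=True
r3: callee-saved, written=True
r6: caller-saved, written=True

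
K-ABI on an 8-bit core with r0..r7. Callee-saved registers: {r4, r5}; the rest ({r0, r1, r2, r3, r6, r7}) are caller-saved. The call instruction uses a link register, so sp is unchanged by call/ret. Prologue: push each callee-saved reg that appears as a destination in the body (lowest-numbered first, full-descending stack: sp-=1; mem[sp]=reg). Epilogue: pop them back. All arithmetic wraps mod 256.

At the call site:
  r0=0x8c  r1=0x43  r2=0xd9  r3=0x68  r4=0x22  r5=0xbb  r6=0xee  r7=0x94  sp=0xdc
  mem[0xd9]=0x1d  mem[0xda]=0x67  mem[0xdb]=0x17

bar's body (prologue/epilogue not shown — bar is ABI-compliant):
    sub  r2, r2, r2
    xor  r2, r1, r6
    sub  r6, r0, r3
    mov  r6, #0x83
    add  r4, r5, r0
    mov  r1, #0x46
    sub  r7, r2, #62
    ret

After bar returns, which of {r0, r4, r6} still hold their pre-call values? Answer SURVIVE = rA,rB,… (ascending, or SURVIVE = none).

SURVIVE = r0,r4

prologue: push r4 -> mem[0xdb]=0x22, sp=0xdb
body[0] sub  r2, r2, r2 -> r2=0x00
body[1] xor  r2, r1, r6 -> r2=0xad
body[2] sub  r6, r0, r3 -> r6=0x24
body[3] mov  r6, #0x83 -> r6=0x83
body[4] add  r4, r5, r0 -> r4=0x47
body[5] mov  r1, #0x46 -> r1=0x46
body[6] sub  r7, r2, #62 -> r7=0x6f
epilogue: pop r4=0x22, sp=0xdc
r0: caller-saved, written=False
r4: callee-saved, written=True
r6: caller-saved, written=True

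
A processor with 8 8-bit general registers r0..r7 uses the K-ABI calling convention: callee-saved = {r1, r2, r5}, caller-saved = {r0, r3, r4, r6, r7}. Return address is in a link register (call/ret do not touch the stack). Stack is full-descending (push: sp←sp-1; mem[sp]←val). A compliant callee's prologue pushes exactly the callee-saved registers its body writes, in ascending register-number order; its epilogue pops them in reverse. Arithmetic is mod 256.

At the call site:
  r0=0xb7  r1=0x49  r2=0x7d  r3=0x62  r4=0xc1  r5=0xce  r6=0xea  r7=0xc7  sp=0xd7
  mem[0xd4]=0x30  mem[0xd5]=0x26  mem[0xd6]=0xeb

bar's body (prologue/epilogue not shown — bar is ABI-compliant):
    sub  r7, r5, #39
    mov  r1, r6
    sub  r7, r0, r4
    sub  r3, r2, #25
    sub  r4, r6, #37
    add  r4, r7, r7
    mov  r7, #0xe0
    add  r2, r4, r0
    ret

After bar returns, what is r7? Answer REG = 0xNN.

prologue: push r1 -> mem[0xd6]=0x49, sp=0xd6
prologue: push r2 -> mem[0xd5]=0x7d, sp=0xd5
body[0] sub  r7, r5, #39 -> r7=0xa7
body[1] mov  r1, r6 -> r1=0xea
body[2] sub  r7, r0, r4 -> r7=0xf6
body[3] sub  r3, r2, #25 -> r3=0x64
body[4] sub  r4, r6, #37 -> r4=0xc5
body[5] add  r4, r7, r7 -> r4=0xec
body[6] mov  r7, #0xe0 -> r7=0xe0
body[7] add  r2, r4, r0 -> r2=0xa3
epilogue: pop r2=0x7d, sp=0xd6
epilogue: pop r1=0x49, sp=0xd7
r7 is caller-saved -> body value

REG = 0xe0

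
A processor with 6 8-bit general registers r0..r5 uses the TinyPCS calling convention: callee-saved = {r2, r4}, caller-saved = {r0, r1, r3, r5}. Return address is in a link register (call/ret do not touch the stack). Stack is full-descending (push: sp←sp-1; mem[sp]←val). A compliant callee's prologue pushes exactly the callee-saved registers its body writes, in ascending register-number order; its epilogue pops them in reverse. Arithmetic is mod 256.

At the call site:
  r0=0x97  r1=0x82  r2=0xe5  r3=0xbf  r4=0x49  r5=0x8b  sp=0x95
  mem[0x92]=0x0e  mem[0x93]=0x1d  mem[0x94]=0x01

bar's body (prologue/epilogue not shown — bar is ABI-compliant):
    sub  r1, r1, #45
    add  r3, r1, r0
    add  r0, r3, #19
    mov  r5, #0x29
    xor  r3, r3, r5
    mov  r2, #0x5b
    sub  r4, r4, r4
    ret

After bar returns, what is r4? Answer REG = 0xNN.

prologue: push r2 -> mem[0x94]=0xe5, sp=0x94
prologue: push r4 -> mem[0x93]=0x49, sp=0x93
body[0] sub  r1, r1, #45 -> r1=0x55
body[1] add  r3, r1, r0 -> r3=0xec
body[2] add  r0, r3, #19 -> r0=0xff
body[3] mov  r5, #0x29 -> r5=0x29
body[4] xor  r3, r3, r5 -> r3=0xc5
body[5] mov  r2, #0x5b -> r2=0x5b
body[6] sub  r4, r4, r4 -> r4=0x00
epilogue: pop r4=0x49, sp=0x94
epilogue: pop r2=0xe5, sp=0x95
r4 is callee-saved -> restored

REG = 0x49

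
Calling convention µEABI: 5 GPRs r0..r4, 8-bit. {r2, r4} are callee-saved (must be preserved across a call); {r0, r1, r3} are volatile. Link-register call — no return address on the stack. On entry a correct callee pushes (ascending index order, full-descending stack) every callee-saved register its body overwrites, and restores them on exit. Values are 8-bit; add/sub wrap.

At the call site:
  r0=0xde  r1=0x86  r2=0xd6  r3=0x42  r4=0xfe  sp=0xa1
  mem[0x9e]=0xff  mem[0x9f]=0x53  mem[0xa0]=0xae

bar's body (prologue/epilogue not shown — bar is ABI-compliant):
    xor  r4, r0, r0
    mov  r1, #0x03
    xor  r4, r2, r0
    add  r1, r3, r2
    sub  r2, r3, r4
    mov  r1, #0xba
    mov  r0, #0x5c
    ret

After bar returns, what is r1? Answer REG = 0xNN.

REG = 0xba

prologue: push r2 -> mem[0xa0]=0xd6, sp=0xa0
prologue: push r4 -> mem[0x9f]=0xfe, sp=0x9f
body[0] xor  r4, r0, r0 -> r4=0x00
body[1] mov  r1, #0x03 -> r1=0x03
body[2] xor  r4, r2, r0 -> r4=0x08
body[3] add  r1, r3, r2 -> r1=0x18
body[4] sub  r2, r3, r4 -> r2=0x3a
body[5] mov  r1, #0xba -> r1=0xba
body[6] mov  r0, #0x5c -> r0=0x5c
epilogue: pop r4=0xfe, sp=0xa0
epilogue: pop r2=0xd6, sp=0xa1
r1 is caller-saved -> body value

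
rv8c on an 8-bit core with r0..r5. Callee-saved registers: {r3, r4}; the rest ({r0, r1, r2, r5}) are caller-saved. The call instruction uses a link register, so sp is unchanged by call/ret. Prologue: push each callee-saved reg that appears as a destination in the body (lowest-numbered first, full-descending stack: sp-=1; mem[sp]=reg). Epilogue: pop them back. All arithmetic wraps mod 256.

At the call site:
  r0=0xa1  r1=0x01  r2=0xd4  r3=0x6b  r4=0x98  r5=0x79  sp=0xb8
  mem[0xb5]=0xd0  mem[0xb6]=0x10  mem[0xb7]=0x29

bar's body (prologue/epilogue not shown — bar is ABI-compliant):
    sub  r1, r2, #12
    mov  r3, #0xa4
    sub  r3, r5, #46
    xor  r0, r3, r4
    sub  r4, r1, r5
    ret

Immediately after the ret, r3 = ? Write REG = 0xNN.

prologue: push r3 -> mem[0xb7]=0x6b, sp=0xb7
prologue: push r4 -> mem[0xb6]=0x98, sp=0xb6
body[0] sub  r1, r2, #12 -> r1=0xc8
body[1] mov  r3, #0xa4 -> r3=0xa4
body[2] sub  r3, r5, #46 -> r3=0x4b
body[3] xor  r0, r3, r4 -> r0=0xd3
body[4] sub  r4, r1, r5 -> r4=0x4f
epilogue: pop r4=0x98, sp=0xb7
epilogue: pop r3=0x6b, sp=0xb8
r3 is callee-saved -> restored

REG = 0x6b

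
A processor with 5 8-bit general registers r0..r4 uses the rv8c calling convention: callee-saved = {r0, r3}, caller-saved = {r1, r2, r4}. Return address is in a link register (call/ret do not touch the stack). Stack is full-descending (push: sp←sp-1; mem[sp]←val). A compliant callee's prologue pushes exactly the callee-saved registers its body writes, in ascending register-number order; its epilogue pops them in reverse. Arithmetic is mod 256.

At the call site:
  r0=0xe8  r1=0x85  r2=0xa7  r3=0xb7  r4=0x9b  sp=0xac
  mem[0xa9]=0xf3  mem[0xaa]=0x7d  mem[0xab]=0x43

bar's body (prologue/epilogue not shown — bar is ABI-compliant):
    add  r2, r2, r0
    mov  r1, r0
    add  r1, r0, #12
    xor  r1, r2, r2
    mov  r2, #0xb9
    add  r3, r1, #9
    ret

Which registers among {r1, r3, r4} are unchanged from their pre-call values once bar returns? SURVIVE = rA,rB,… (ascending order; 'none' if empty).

prologue: push r3 -> mem[0xab]=0xb7, sp=0xab
body[0] add  r2, r2, r0 -> r2=0x8f
body[1] mov  r1, r0 -> r1=0xe8
body[2] add  r1, r0, #12 -> r1=0xf4
body[3] xor  r1, r2, r2 -> r1=0x00
body[4] mov  r2, #0xb9 -> r2=0xb9
body[5] add  r3, r1, #9 -> r3=0x09
epilogue: pop r3=0xb7, sp=0xac
r1: caller-saved, written=True
r3: callee-saved, written=True
r4: caller-saved, written=False

SURVIVE = r3,r4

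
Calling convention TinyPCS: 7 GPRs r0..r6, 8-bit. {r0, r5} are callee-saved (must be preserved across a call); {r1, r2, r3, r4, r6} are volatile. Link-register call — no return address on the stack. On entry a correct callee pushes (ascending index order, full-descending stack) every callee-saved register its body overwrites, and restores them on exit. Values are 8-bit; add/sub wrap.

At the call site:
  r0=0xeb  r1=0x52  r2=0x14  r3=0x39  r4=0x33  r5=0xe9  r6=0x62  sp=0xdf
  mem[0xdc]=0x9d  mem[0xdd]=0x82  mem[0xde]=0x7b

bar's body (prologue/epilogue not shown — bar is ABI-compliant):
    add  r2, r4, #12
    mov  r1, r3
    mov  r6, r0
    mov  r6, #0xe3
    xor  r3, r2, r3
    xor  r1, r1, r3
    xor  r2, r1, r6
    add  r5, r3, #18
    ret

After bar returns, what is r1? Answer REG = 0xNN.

prologue: push r5 -> mem[0xde]=0xe9, sp=0xde
body[0] add  r2, r4, #12 -> r2=0x3f
body[1] mov  r1, r3 -> r1=0x39
body[2] mov  r6, r0 -> r6=0xeb
body[3] mov  r6, #0xe3 -> r6=0xe3
body[4] xor  r3, r2, r3 -> r3=0x06
body[5] xor  r1, r1, r3 -> r1=0x3f
body[6] xor  r2, r1, r6 -> r2=0xdc
body[7] add  r5, r3, #18 -> r5=0x18
epilogue: pop r5=0xe9, sp=0xdf
r1 is caller-saved -> body value

REG = 0x3f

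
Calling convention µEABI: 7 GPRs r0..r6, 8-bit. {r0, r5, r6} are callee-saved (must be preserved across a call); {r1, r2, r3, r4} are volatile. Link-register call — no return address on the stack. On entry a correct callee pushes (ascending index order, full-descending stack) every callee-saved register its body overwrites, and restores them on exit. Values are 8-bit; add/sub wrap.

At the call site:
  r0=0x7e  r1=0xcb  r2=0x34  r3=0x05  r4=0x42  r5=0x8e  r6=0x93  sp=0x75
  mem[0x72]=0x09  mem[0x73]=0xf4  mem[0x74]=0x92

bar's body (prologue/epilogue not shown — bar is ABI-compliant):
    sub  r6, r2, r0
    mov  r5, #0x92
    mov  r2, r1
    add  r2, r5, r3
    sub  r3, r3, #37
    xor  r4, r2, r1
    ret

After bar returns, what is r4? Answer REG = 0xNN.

prologue: push r5 → mem[0x74]=0x8e, sp=0x74
prologue: push r6 → mem[0x73]=0x93, sp=0x73
body[0] sub  r6, r2, r0 → r6=0xb6
body[1] mov  r5, #0x92 → r5=0x92
body[2] mov  r2, r1 → r2=0xcb
body[3] add  r2, r5, r3 → r2=0x97
body[4] sub  r3, r3, #37 → r3=0xe0
body[5] xor  r4, r2, r1 → r4=0x5c
epilogue: pop r6=0x93, sp=0x74
epilogue: pop r5=0x8e, sp=0x75
r4 is caller-saved → body value

REG = 0x5c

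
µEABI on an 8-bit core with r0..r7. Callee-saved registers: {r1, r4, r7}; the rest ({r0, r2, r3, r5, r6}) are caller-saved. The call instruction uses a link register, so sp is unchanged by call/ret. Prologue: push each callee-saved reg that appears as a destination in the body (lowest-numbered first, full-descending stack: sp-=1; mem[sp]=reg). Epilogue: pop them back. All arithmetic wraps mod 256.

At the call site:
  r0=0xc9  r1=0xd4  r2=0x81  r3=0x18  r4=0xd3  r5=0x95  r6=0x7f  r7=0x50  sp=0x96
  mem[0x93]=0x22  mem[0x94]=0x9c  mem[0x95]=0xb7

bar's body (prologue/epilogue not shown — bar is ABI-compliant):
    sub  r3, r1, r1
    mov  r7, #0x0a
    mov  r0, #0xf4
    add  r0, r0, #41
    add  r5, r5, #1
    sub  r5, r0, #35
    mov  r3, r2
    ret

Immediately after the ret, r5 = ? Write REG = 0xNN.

REG = 0xfa

prologue: push r7 → mem[0x95]=0x50, sp=0x95
body[0] sub  r3, r1, r1 → r3=0x00
body[1] mov  r7, #0x0a → r7=0x0a
body[2] mov  r0, #0xf4 → r0=0xf4
body[3] add  r0, r0, #41 → r0=0x1d
body[4] add  r5, r5, #1 → r5=0x96
body[5] sub  r5, r0, #35 → r5=0xfa
body[6] mov  r3, r2 → r3=0x81
epilogue: pop r7=0x50, sp=0x96
r5 is caller-saved → body value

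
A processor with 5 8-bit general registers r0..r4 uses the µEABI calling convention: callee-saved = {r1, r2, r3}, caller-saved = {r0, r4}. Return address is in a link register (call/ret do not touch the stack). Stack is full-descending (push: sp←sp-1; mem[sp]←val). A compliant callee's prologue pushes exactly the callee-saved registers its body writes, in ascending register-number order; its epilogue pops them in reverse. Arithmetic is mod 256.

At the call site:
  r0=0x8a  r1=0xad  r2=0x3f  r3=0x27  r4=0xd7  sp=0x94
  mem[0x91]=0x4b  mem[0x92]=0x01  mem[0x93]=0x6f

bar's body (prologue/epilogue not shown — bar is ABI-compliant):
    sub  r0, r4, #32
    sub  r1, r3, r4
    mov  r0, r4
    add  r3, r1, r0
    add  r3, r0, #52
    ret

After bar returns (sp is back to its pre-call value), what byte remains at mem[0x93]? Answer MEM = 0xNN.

prologue: push r1 -> mem[0x93]=0xad, sp=0x93
prologue: push r3 -> mem[0x92]=0x27, sp=0x92
body[0] sub  r0, r4, #32 -> r0=0xb7
body[1] sub  r1, r3, r4 -> r1=0x50
body[2] mov  r0, r4 -> r0=0xd7
body[3] add  r3, r1, r0 -> r3=0x27
body[4] add  r3, r0, #52 -> r3=0x0b
epilogue: pop r3=0x27, sp=0x93
epilogue: pop r1=0xad, sp=0x94
prologue pushed ['r1', 'r3'] at ['0x93', '0x92']

MEM = 0xad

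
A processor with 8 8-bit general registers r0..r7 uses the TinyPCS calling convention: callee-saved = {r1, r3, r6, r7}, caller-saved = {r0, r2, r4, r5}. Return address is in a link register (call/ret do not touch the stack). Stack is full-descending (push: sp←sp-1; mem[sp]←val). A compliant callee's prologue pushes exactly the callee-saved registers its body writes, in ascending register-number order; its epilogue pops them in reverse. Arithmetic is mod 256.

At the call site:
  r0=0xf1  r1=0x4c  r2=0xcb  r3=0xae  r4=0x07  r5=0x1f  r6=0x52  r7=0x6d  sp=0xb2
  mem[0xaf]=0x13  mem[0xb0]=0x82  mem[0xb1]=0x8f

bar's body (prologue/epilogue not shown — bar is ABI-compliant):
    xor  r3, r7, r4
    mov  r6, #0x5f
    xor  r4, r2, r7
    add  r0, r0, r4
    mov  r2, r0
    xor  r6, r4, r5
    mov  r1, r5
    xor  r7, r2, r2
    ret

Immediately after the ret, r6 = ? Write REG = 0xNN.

REG = 0x52

prologue: push r1 → mem[0xb1]=0x4c, sp=0xb1
prologue: push r3 → mem[0xb0]=0xae, sp=0xb0
prologue: push r6 → mem[0xaf]=0x52, sp=0xaf
prologue: push r7 → mem[0xae]=0x6d, sp=0xae
body[0] xor  r3, r7, r4 → r3=0x6a
body[1] mov  r6, #0x5f → r6=0x5f
body[2] xor  r4, r2, r7 → r4=0xa6
body[3] add  r0, r0, r4 → r0=0x97
body[4] mov  r2, r0 → r2=0x97
body[5] xor  r6, r4, r5 → r6=0xb9
body[6] mov  r1, r5 → r1=0x1f
body[7] xor  r7, r2, r2 → r7=0x00
epilogue: pop r7=0x6d, sp=0xaf
epilogue: pop r6=0x52, sp=0xb0
epilogue: pop r3=0xae, sp=0xb1
epilogue: pop r1=0x4c, sp=0xb2
r6 is callee-saved → restored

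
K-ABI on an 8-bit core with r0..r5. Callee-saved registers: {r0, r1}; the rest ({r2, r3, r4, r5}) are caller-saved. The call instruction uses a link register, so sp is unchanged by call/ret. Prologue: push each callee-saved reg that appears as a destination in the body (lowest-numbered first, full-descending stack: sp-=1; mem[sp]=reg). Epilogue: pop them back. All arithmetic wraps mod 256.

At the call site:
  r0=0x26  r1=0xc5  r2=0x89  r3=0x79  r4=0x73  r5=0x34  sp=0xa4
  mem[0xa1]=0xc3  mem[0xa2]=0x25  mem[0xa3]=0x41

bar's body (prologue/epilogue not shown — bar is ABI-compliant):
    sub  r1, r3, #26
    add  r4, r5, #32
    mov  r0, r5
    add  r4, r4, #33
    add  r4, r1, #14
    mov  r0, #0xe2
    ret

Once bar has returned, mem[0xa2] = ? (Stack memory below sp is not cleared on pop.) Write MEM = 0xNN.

MEM = 0xc5

prologue: push r0 -> mem[0xa3]=0x26, sp=0xa3
prologue: push r1 -> mem[0xa2]=0xc5, sp=0xa2
body[0] sub  r1, r3, #26 -> r1=0x5f
body[1] add  r4, r5, #32 -> r4=0x54
body[2] mov  r0, r5 -> r0=0x34
body[3] add  r4, r4, #33 -> r4=0x75
body[4] add  r4, r1, #14 -> r4=0x6d
body[5] mov  r0, #0xe2 -> r0=0xe2
epilogue: pop r1=0xc5, sp=0xa3
epilogue: pop r0=0x26, sp=0xa4
prologue pushed ['r0', 'r1'] at ['0xa3', '0xa2']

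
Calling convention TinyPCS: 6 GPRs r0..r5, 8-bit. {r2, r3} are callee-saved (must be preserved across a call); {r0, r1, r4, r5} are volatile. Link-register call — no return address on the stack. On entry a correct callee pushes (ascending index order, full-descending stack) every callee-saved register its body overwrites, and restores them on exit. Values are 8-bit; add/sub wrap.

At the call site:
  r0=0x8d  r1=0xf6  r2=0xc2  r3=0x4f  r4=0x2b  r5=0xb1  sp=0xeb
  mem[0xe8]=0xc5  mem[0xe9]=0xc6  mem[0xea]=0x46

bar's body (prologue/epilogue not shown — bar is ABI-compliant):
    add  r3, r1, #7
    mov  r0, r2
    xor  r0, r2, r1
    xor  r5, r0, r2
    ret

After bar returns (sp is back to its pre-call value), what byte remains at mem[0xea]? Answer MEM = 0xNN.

prologue: push r3 -> mem[0xea]=0x4f, sp=0xea
body[0] add  r3, r1, #7 -> r3=0xfd
body[1] mov  r0, r2 -> r0=0xc2
body[2] xor  r0, r2, r1 -> r0=0x34
body[3] xor  r5, r0, r2 -> r5=0xf6
epilogue: pop r3=0x4f, sp=0xeb
prologue pushed ['r3'] at ['0xea']

MEM = 0x4f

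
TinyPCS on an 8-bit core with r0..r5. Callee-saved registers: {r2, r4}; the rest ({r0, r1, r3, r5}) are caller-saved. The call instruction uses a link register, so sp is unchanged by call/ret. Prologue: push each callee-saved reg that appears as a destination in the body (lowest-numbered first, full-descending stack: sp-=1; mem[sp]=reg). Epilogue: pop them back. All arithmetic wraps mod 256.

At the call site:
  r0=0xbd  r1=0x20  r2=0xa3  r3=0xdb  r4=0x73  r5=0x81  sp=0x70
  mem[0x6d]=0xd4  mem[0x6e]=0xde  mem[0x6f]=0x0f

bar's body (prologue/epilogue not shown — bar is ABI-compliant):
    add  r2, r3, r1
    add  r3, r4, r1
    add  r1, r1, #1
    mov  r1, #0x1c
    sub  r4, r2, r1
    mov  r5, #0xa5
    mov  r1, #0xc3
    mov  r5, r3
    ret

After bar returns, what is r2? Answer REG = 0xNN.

REG = 0xa3

prologue: push r2 → mem[0x6f]=0xa3, sp=0x6f
prologue: push r4 → mem[0x6e]=0x73, sp=0x6e
body[0] add  r2, r3, r1 → r2=0xfb
body[1] add  r3, r4, r1 → r3=0x93
body[2] add  r1, r1, #1 → r1=0x21
body[3] mov  r1, #0x1c → r1=0x1c
body[4] sub  r4, r2, r1 → r4=0xdf
body[5] mov  r5, #0xa5 → r5=0xa5
body[6] mov  r1, #0xc3 → r1=0xc3
body[7] mov  r5, r3 → r5=0x93
epilogue: pop r4=0x73, sp=0x6f
epilogue: pop r2=0xa3, sp=0x70
r2 is callee-saved → restored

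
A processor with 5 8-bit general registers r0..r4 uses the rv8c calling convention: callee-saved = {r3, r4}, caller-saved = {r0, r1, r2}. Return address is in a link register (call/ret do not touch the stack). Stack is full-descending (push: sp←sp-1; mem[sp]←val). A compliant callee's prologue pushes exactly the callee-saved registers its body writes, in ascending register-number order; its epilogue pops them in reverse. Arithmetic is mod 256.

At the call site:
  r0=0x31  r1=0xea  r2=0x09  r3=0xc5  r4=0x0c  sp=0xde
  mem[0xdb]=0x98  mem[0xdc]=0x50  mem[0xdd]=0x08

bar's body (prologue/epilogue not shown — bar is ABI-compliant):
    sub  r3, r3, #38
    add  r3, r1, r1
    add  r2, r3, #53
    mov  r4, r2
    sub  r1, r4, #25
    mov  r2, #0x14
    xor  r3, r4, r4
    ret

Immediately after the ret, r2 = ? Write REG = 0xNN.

REG = 0x14

prologue: push r3 -> mem[0xdd]=0xc5, sp=0xdd
prologue: push r4 -> mem[0xdc]=0x0c, sp=0xdc
body[0] sub  r3, r3, #38 -> r3=0x9f
body[1] add  r3, r1, r1 -> r3=0xd4
body[2] add  r2, r3, #53 -> r2=0x09
body[3] mov  r4, r2 -> r4=0x09
body[4] sub  r1, r4, #25 -> r1=0xf0
body[5] mov  r2, #0x14 -> r2=0x14
body[6] xor  r3, r4, r4 -> r3=0x00
epilogue: pop r4=0x0c, sp=0xdd
epilogue: pop r3=0xc5, sp=0xde
r2 is caller-saved -> body value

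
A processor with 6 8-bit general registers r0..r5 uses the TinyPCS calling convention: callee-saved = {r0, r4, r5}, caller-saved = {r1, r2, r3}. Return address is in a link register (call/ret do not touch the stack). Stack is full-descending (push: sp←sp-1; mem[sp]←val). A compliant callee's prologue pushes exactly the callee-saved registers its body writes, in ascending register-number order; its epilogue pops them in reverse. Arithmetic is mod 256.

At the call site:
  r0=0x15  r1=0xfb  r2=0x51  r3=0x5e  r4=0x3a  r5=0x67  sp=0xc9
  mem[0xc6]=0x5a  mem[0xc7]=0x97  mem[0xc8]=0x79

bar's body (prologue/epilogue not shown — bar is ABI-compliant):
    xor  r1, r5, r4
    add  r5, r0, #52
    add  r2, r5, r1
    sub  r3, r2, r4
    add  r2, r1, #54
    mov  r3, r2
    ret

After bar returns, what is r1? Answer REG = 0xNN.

REG = 0x5d

prologue: push r5 -> mem[0xc8]=0x67, sp=0xc8
body[0] xor  r1, r5, r4 -> r1=0x5d
body[1] add  r5, r0, #52 -> r5=0x49
body[2] add  r2, r5, r1 -> r2=0xa6
body[3] sub  r3, r2, r4 -> r3=0x6c
body[4] add  r2, r1, #54 -> r2=0x93
body[5] mov  r3, r2 -> r3=0x93
epilogue: pop r5=0x67, sp=0xc9
r1 is caller-saved -> body value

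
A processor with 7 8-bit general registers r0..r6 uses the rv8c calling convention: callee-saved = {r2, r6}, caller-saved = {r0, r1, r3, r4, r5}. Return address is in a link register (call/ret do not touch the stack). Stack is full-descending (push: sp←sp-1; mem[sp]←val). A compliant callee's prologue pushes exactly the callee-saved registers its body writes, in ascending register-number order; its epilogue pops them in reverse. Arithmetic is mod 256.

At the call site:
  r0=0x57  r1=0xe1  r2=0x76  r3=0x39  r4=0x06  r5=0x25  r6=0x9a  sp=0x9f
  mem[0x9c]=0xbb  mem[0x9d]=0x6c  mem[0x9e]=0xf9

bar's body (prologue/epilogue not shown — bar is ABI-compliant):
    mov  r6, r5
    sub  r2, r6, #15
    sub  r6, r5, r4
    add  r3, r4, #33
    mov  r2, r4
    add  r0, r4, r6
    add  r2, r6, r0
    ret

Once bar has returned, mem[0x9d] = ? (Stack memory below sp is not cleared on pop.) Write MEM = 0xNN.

MEM = 0x9a

prologue: push r2 -> mem[0x9e]=0x76, sp=0x9e
prologue: push r6 -> mem[0x9d]=0x9a, sp=0x9d
body[0] mov  r6, r5 -> r6=0x25
body[1] sub  r2, r6, #15 -> r2=0x16
body[2] sub  r6, r5, r4 -> r6=0x1f
body[3] add  r3, r4, #33 -> r3=0x27
body[4] mov  r2, r4 -> r2=0x06
body[5] add  r0, r4, r6 -> r0=0x25
body[6] add  r2, r6, r0 -> r2=0x44
epilogue: pop r6=0x9a, sp=0x9e
epilogue: pop r2=0x76, sp=0x9f
prologue pushed ['r2', 'r6'] at ['0x9e', '0x9d']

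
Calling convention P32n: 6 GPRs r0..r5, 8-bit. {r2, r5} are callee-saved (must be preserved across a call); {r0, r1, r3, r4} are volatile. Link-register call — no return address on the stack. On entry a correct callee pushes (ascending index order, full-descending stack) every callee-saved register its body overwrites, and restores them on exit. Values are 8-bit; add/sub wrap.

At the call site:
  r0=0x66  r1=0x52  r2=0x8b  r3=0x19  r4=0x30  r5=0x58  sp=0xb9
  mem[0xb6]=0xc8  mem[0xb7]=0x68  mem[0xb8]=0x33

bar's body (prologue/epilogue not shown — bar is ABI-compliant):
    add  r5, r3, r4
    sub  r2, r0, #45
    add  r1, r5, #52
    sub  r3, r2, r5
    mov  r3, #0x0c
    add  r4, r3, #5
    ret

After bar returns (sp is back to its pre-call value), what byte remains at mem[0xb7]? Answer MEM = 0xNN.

prologue: push r2 -> mem[0xb8]=0x8b, sp=0xb8
prologue: push r5 -> mem[0xb7]=0x58, sp=0xb7
body[0] add  r5, r3, r4 -> r5=0x49
body[1] sub  r2, r0, #45 -> r2=0x39
body[2] add  r1, r5, #52 -> r1=0x7d
body[3] sub  r3, r2, r5 -> r3=0xf0
body[4] mov  r3, #0x0c -> r3=0x0c
body[5] add  r4, r3, #5 -> r4=0x11
epilogue: pop r5=0x58, sp=0xb8
epilogue: pop r2=0x8b, sp=0xb9
prologue pushed ['r2', 'r5'] at ['0xb8', '0xb7']

MEM = 0x58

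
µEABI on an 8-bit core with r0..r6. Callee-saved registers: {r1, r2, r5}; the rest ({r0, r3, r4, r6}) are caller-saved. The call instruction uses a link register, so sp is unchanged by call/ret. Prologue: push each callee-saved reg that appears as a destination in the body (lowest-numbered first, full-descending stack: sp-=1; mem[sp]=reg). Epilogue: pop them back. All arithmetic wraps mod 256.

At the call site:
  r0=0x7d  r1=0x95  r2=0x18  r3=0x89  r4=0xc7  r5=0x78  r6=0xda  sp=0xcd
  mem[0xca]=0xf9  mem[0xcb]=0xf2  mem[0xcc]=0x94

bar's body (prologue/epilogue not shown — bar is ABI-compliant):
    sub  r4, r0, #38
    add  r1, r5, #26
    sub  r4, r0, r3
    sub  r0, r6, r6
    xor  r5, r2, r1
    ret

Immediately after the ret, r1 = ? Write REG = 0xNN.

prologue: push r1 -> mem[0xcc]=0x95, sp=0xcc
prologue: push r5 -> mem[0xcb]=0x78, sp=0xcb
body[0] sub  r4, r0, #38 -> r4=0x57
body[1] add  r1, r5, #26 -> r1=0x92
body[2] sub  r4, r0, r3 -> r4=0xf4
body[3] sub  r0, r6, r6 -> r0=0x00
body[4] xor  r5, r2, r1 -> r5=0x8a
epilogue: pop r5=0x78, sp=0xcc
epilogue: pop r1=0x95, sp=0xcd
r1 is callee-saved -> restored

REG = 0x95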